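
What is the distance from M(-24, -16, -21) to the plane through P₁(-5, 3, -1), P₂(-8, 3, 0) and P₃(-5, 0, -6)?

16√35/35

P₁P₂ = (-3, 0, 1) and P₁P₃ = (0, -3, -5), so a normal is n = P₁P₂ × P₁P₃ = (3, -15, 9).
n = (3, -15, 9); n·P − (-69) = 48; |n| = 3√35; distance = 48/(3√35) = 16√35/35.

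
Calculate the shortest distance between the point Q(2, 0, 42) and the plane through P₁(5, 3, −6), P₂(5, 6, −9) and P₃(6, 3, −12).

27√38/38

P₁P₂ = (0, 3, −3) and P₁P₃ = (1, 0, −6), so a normal is n = P₁P₂ × P₁P₃ = (−18, −3, −3).
d = |(-18)·2 + (-3)·0 + (-3)·42 − (-81)| / √(324 + 9 + 9) = |-81| / (3√38) = 27/√38.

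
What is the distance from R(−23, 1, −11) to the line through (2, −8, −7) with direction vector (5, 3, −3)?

5√22

Direction vector d = (5, 3, −3).
AP = (−25, 9, −4); AP·d = -86, |AP|² = 722, |d|² = 43.
distance² = |AP|² − (AP·d)²/|d|² = 722 − 7396/43 = 550, so the distance is 5√22.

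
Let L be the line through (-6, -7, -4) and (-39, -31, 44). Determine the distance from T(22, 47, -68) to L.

2√185

A direction vector is d = (-33, -24, 48).
AP = (28, 54, -64); AP·d = -5292, |AP|² = 7796, |d|² = 3969.
distance² = |AP|² − (AP·d)²/|d|² = 7796 − 28005264/3969 = 740, so the distance is 2√185.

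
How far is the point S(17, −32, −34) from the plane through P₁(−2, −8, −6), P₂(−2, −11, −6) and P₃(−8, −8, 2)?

8/5

P₁P₂ = (0, −3, 0) and P₁P₃ = (−6, 0, 8), so a normal is n = P₁P₂ × P₁P₃ = (−24, 0, −18).
d = |(-24)·17 + (-18)·(-34) − 156| / √(576 + 0 + 324) = |48| / 30 = 8/5.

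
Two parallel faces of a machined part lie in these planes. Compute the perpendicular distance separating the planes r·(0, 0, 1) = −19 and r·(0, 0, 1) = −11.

8

With common normal n = (0, 0, 1) (|n| = 1), the distance is |(-19) − (-11)|/|n| = 8/1 = 8.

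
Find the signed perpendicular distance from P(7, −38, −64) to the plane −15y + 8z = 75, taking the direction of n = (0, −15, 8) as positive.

-1

n·P − 75 = -17.
|n| = 17, so the signed distance is -17/17 = -1.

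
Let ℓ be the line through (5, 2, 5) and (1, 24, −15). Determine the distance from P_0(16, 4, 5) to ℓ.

5√5

A direction vector is d = (−4, 22, −20).
AP = (11, 2, 0), and AP × d = (−40, 220, 250).
|AP × d|² = 112500 and |d|² = 900, so the distance is √(112500/900) = √125 = 5√5.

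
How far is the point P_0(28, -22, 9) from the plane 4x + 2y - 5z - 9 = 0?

Normal vector n = (4, 2, -5), and n·(28, -22, 9) - 9 = 14.
|n| = √(16 + 4 + 25) = 3√5, so the distance is |14|/(3√5) = 14/(3√5).

14/(3√5)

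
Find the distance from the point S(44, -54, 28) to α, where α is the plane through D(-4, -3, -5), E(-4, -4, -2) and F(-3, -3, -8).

24√19/19

DE = (0, -1, 3) and DF = (1, 0, -3), so a normal is n = DE × DF = (3, 3, 1).
n = (3, 3, 1); n·P − (-26) = 24; |n| = √19; distance = 24/√19.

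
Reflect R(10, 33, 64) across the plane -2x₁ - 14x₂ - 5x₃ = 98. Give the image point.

n = (-2, -14, -5), |n|² = 225, n·R − 98 = -900, so t = -900/225 = -4.
Foot F = R − (-4)·n = (2, -23, 44); the reflection is 2F − R = (-6, -79, 24).

(-6, -79, 24)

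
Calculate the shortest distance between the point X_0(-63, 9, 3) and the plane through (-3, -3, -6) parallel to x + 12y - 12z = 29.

24/17

Parallel planes share the normal n = (1, 12, -12); since (-3, -3, -6) lies on the plane, its equation is x + 12y - 12z = 33.
Then n·(-63, 9, 3) - 33 = -24.
|n| = √(1 + 144 + 144) = 17, so the distance is |-24|/17 = 24/17.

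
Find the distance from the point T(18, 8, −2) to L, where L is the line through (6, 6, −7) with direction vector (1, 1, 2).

√77

Direction vector d = (1, 1, 2).
AP = (12, 2, 5), and AP × d = (−1, −19, 10).
|AP × d|² = 462 and |d|² = 6, so the distance is √(462/6) = √77.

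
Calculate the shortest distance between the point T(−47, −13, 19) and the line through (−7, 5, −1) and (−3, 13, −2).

2√257

A direction vector is d = (4, 8, −1).
AP = (−40, −18, 20); AP·d = -324, |AP|² = 2324, |d|² = 81.
distance² = |AP|² − (AP·d)²/|d|² = 2324 − 104976/81 = 1028, so the distance is 2√257.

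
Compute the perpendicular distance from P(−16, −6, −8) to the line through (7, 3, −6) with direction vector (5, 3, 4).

Direction vector d = (5, 3, 4).
AP = (−23, −9, −2), and AP × d = (−30, 82, −24).
|AP × d|² = 8200 and |d|² = 50, so the distance is √(8200/50) = √164 = 2√41.

2√41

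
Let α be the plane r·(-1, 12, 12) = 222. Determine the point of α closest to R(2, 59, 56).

(6, 11, 8)

The perpendicular from R has direction n = (-1, 12, 12): r = (2, 59, 56) + λ(-1, 12, 12).
Substitute into the plane: n·(R + λn) = 222 gives 1378 + 289λ = 222, so λ = -4.
Foot = (2, 59, 56) + (-4)·(-1, 12, 12) = (6, 11, 8).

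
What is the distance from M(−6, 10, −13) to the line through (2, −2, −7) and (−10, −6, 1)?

A direction vector is d = (−12, −4, 8).
AP = (−8, 12, −6); AP·d = 0, |AP|² = 244, |d|² = 224.
distance² = |AP|² − (AP·d)²/|d|² = 244 − 0/224 = 244, so the distance is 2√61.

2√61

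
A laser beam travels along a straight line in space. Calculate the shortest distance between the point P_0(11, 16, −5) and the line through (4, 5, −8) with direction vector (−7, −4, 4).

7√2

Direction vector d = (−7, −4, 4).
AP = (7, 11, 3); AP·d = -81, |AP|² = 179, |d|² = 81.
distance² = |AP|² − (AP·d)²/|d|² = 179 − 6561/81 = 98, so the distance is 7√2.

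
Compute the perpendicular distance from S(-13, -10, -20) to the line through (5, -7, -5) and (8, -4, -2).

A direction vector is d = (3, 3, 3).
AP = (-18, -3, -15); AP·d = -108, |AP|² = 558, |d|² = 27.
distance² = |AP|² − (AP·d)²/|d|² = 558 − 11664/27 = 126, so the distance is 3√14.

3√14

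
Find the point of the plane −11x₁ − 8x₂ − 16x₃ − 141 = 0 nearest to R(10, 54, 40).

(-23, 30, -8)

n = (−11, −8, −16), |n|² = 441, and n·R − 141 = -1323.
t = -1323/441 = -3, so the foot is R − t·n = (10, 54, 40) − (-3)·(−11, −8, −16) = (−23, 30, −8).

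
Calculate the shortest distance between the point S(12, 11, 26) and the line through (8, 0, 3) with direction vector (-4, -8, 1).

Direction vector d = (-4, -8, 1).
AP = (4, 11, 23), and AP × d = (195, -96, 12).
|AP × d|² = 47385 and |d|² = 81, so the distance is √(47385/81) = √585 = 3√65.

3√65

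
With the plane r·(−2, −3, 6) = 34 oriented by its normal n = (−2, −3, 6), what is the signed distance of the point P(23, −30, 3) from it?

4

n·P − 34 = 28.
|n| = 7, so the signed distance is 28/7 = 4.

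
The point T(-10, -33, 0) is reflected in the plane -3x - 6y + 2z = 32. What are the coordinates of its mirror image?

(14, 15, -16)

n = (-3, -6, 2), |n|² = 49, n·T − 32 = 196, so t = 196/49 = 4.
Foot F = T − 4·n = (2, -9, -8); the reflection is 2F − T = (14, 15, -16).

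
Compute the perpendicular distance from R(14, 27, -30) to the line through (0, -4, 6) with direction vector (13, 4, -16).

√689

Direction vector d = (13, 4, -16).
AP = (14, 31, -36), and AP × d = (-352, -244, -347).
|AP × d|² = 303849 and |d|² = 441, so the distance is √(303849/441) = √689.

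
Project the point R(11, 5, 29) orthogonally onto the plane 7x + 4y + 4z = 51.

(-3, -3, 21)

n = (7, 4, 4), |n|² = 81, and n·R − 51 = 162.
t = 162/81 = 2, so the foot is R − t·n = (11, 5, 29) − 2·(7, 4, 4) = (−3, −3, 21).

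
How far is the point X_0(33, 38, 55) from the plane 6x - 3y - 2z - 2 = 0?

4

Normal vector n = (6, -3, -2), and n·(33, 38, 55) - 2 = -28.
|n| = √(36 + 9 + 4) = 7, so the distance is |-28|/7 = 4.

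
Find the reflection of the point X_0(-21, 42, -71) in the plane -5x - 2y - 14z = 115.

With n = (-5, -2, -14), the signed offset is (n·X_0 − 115)/|n|² = 900/225 = 4.
X_0' = X_0 − 2t·n = (-21, 42, -71) − 8·(-5, -2, -14) = (19, 58, 41).

(19, 58, 41)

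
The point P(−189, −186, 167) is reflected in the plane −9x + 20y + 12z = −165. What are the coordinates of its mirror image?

n = (−9, 20, 12), |n|² = 625, n·P − (-165) = 150, so t = 150/625 = 6/25.
Foot F = P − (6/25)·n = (−4671/25, −954/5, 4103/25); the reflection is 2F − P = (−4617/25, −978/5, 4031/25).

(-4617/25, -978/5, 4031/25)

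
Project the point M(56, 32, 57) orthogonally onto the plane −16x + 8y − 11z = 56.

The perpendicular from M has direction n = (−16, 8, −11): r = (56, 32, 57) + μ(−16, 8, −11).
Substitute into the plane: n·(M + μn) = 56 gives -1267 + 441μ = 56, so μ = 3.
Foot = (56, 32, 57) + 3·(−16, 8, −11) = (8, 56, 24).

(8, 56, 24)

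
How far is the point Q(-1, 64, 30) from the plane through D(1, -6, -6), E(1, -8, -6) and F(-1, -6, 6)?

24√37/37

DE = (0, -2, 0) and DF = (-2, 0, 12), so a normal is n = DE × DF = (-24, 0, -4).
Then n·(-1, 64, 30) - 0 = -96.
|n| = √(576 + 0 + 16) = 4√37, so the distance is |-96|/(4√37) = 24/√37.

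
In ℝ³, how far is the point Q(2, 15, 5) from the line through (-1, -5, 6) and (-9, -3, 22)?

A direction vector is d = (-8, 2, 16).
AP = (3, 20, -1); AP·d = 0, |AP|² = 410, |d|² = 324.
distance² = |AP|² − (AP·d)²/|d|² = 410 − 0/324 = 410, so the distance is √410.

√410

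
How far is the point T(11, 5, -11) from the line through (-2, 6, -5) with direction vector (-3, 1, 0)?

√46

Direction vector d = (-3, 1, 0).
AP = (13, -1, -6); AP·d = -40, |AP|² = 206, |d|² = 10.
distance² = |AP|² − (AP·d)²/|d|² = 206 − 1600/10 = 46, so the distance is √46.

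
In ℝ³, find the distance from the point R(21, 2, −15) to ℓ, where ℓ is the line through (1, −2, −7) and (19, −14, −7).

A direction vector is d = (18, −12, 0).
AP = (20, 4, −8); AP·d = 312, |AP|² = 480, |d|² = 468.
distance² = |AP|² − (AP·d)²/|d|² = 480 − 97344/468 = 272, so the distance is 4√17.

4√17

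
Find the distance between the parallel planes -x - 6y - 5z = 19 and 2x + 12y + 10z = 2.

10√62/31

Divide the second equation by -2 to match normals: -x - 6y - 5z = -1.
Both planes have normal n = (-1, -6, -5), |n| = √62. Any point on the first plane is at distance |(-1) − 19|/|n| = 20/√62 = 10√62/31 from the second.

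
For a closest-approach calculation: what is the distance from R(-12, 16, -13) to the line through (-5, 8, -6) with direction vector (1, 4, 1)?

12

Direction vector d = (1, 4, 1).
AP = (-7, 8, -7); AP·d = 18, |AP|² = 162, |d|² = 18.
distance² = |AP|² − (AP·d)²/|d|² = 162 − 324/18 = 144, so the distance is 12.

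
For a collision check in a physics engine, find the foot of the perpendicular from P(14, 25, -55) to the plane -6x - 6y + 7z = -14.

The perpendicular from P has direction n = (-6, -6, 7): r = (14, 25, -55) + μ(-6, -6, 7).
Substitute into the plane: n·(P + μn) = -14 gives -619 + 121μ = -14, so μ = 5.
Foot = (14, 25, -55) + 5·(-6, -6, 7) = (-16, -5, -20).

(-16, -5, -20)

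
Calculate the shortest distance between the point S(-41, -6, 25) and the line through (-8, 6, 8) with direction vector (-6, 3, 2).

Direction vector d = (-6, 3, 2).
AP = (-33, -12, 17); AP·d = 196, |AP|² = 1522, |d|² = 49.
distance² = |AP|² − (AP·d)²/|d|² = 1522 − 38416/49 = 738, so the distance is 3√82.

3√82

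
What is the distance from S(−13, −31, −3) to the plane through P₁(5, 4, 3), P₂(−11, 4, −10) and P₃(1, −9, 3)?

P₁P₂ = (−16, 0, −13) and P₁P₃ = (−4, −13, 0), so a normal is n = P₁P₂ × P₁P₃ = (−169, 52, 208).
d = |(-169)·(-13) + 52·(-31) + 208·(-3) − (-13)| / √(28561 + 2704 + 43264) = |-26| / 273 = 2/21.

2/21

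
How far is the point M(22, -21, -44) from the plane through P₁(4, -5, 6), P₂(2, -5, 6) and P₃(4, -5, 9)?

16

P₁P₂ = (-2, 0, 0) and P₁P₃ = (0, 0, 3), so a normal is n = P₁P₂ × P₁P₃ = (0, 6, 0).
Then n·(22, -21, -44) - (-30) = -96.
|n| = √(0 + 36 + 0) = 6, so the distance is |-96|/6 = 16.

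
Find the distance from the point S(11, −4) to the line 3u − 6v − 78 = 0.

7√5/5

d = |3·11 + (-6)·(-4) − 78| / √(9 + 36) = |-21|/(3√5) = 7√5/5.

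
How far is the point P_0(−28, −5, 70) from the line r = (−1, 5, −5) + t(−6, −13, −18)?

3√482

Direction vector d = (−6, −13, −18).
AP = (−27, −10, 75), and AP × d = (1155, −936, 291).
|AP × d|² = 2294802 and |d|² = 529, so the distance is √(2294802/529) = √4338 = 3√482.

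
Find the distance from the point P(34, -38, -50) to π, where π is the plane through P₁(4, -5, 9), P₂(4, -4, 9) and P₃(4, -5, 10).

P₁P₂ = (0, 1, 0) and P₁P₃ = (0, 0, 1), so a normal is n = P₁P₂ × P₁P₃ = (1, 0, 0).
Then n·(34, -38, -50) - 4 = 30.
|n| = √(1 + 0 + 0) = 1, so the distance is |30|/1 = 30.

30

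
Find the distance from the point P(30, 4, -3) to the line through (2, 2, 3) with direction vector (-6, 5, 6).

Direction vector d = (-6, 5, 6).
AP = (28, 2, -6), and AP × d = (42, -132, 152).
|AP × d|² = 42292 and |d|² = 97, so the distance is √(42292/97) = √436 = 2√109.

2√109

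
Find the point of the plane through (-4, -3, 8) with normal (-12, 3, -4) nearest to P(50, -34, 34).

The perpendicular from P has direction n = (-12, 3, -4): r = (50, -34, 34) + λ(-12, 3, -4).
Substitute into the plane: n·(P + λn) = 7 gives -838 + 169λ = 7, so λ = 5.
Foot = (50, -34, 34) + 5·(-12, 3, -4) = (-10, -19, 14).

(-10, -19, 14)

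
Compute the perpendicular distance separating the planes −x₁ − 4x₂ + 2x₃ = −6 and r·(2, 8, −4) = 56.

Divide the second equation by -2 to match normals: −x₁ − 4x₂ + 2x₃ = -28.
Both planes have normal n = (−1, −4, 2), |n| = √21. Any point on the first plane is at distance |(-28) − (-6)|/|n| = 22/√21 = 22√21/21 from the second.

22√21/21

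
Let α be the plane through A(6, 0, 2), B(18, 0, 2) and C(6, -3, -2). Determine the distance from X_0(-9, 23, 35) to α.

AB = (12, 0, 0) and AC = (0, -3, -4), so a normal is n = AB × AC = (0, 48, -36).
Then n·(-9, 23, 35) - (-72) = -84.
|n| = √(0 + 2304 + 1296) = 60, so the distance is |-84|/60 = 7/5.

7/5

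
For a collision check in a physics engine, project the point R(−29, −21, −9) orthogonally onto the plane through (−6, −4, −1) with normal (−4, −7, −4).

The perpendicular from R has direction n = (−4, −7, −4): r = (−29, −21, −9) + t(−4, −7, −4).
Substitute into the plane: n·(R + tn) = 56 gives 299 + 81t = 56, so t = -3.
Foot = (−29, −21, −9) + (-3)·(−4, −7, −4) = (−17, 0, 3).

(-17, 0, 3)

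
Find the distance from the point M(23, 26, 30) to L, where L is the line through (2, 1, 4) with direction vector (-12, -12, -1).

Direction vector d = (-12, -12, -1).
AP = (21, 25, 26); AP·d = -578, |AP|² = 1742, |d|² = 289.
distance² = |AP|² − (AP·d)²/|d|² = 1742 − 334084/289 = 586, so the distance is √586.

√586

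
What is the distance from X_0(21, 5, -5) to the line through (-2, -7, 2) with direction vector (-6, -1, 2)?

Direction vector d = (-6, -1, 2).
AP = (23, 12, -7), and AP × d = (17, -4, 49).
|AP × d|² = 2706 and |d|² = 41, so the distance is √(2706/41) = √66.

√66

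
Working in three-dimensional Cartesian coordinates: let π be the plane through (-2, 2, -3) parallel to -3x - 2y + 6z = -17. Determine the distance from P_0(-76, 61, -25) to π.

Parallel planes share the normal n = (-3, -2, 6); since (-2, 2, -3) lies on the plane, its equation is -3x - 2y + 6z = -16.
Then n·(-76, 61, -25) - (-16) = -28.
|n| = √(9 + 4 + 36) = 7, so the distance is |-28|/7 = 4.

4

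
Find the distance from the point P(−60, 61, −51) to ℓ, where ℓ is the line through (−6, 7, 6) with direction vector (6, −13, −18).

3√1009

Direction vector d = (6, −13, −18).
AP = (−54, 54, −57); AP·d = 0, |AP|² = 9081, |d|² = 529.
distance² = |AP|² − (AP·d)²/|d|² = 9081 − 0/529 = 9081, so the distance is 3√1009.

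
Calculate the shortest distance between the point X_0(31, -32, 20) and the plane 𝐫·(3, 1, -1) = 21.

n = (3, 1, -1); n·P − 21 = 20; |n| = √11; distance = 20/√11 = 20√11/11.

20/√11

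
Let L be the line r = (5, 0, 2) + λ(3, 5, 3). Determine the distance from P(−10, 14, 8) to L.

3√46

Direction vector d = (3, 5, 3).
AP = (−15, 14, 6); AP·d = 43, |AP|² = 457, |d|² = 43.
distance² = |AP|² − (AP·d)²/|d|² = 457 − 1849/43 = 414, so the distance is 3√46.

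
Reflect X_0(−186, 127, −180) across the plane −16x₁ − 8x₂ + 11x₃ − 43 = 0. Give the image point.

With n = (−16, −8, 11), the signed offset is (n·X_0 − 43)/|n|² = -63/441 = -1/7.
X_0' = X_0 − 2t·n = (−186, 127, −180) − (-2/7)·(−16, −8, 11) = (−1334/7, 873/7, −1238/7).

(-1334/7, 873/7, -1238/7)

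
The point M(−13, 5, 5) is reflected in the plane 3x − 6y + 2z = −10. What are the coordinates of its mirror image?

(-7, -7, 9)

n = (3, −6, 2), |n|² = 49, n·M − (-10) = -49, so t = -49/49 = -1.
Foot F = M − (-1)·n = (−10, −1, 7); the reflection is 2F − M = (−7, −7, 9).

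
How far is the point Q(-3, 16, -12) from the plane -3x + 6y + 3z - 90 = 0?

d = |(-3)·(-3) + 6·16 + 3·(-12) − 90| / √(9 + 36 + 9) = |-21| / (3√6) = 7/√6.

7/√6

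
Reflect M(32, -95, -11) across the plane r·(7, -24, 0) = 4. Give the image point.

(-24, 97, -11)

n = (7, -24, 0), |n|² = 625, n·M − 4 = 2500, so t = 2500/625 = 4.
Foot F = M − 4·n = (4, 1, -11); the reflection is 2F − M = (-24, 97, -11).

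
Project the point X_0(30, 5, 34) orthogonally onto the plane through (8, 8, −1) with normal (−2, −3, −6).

n = (−2, −3, −6), |n|² = 49, and n·X_0 − (-34) = -245.
t = -245/49 = -5, so the foot is X_0 − t·n = (30, 5, 34) − (-5)·(−2, −3, −6) = (20, −10, 4).

(20, -10, 4)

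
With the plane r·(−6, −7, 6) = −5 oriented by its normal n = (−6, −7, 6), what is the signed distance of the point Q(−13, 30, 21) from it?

n·Q − (-5) = -1.
|n| = 11, so the signed distance is -1/11.

-1/11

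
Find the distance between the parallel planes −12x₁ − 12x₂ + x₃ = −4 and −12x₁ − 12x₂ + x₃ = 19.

Both planes have normal n = (−12, −12, 1), |n| = 17. Any point on the first plane is at distance |19 − (-4)|/|n| = 23/17 from the second.

23/17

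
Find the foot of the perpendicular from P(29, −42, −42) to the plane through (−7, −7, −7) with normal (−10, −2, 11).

n = (−10, −2, 11), |n|² = 225, and n·P − 7 = -675.
t = -675/225 = -3, so the foot is P − t·n = (29, −42, −42) − (-3)·(−10, −2, 11) = (−1, −48, −9).

(-1, -48, -9)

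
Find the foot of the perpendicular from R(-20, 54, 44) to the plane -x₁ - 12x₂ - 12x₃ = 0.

(-24, 6, -4)

n = (-1, -12, -12), |n|² = 289, and n·R − 0 = -1156.
t = -1156/289 = -4, so the foot is R − t·n = (-20, 54, 44) − (-4)·(-1, -12, -12) = (-24, 6, -4).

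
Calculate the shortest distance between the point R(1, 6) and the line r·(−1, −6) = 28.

The normal to the line is n = (−1, −6) with |n| = √37.
|n·R − 28| = |-37 − 28| = 65, so the distance is 65/√37 = 65√37/37.

65/√37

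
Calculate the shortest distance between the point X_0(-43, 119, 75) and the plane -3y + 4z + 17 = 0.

Normal vector n = (0, -3, 4), and n·(-43, 119, 75) - (-17) = -40.
|n| = √(0 + 9 + 16) = 5, so the distance is |-40|/5 = 8.

8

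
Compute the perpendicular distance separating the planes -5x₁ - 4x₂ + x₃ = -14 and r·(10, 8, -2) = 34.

√42/14

Divide the second equation by -2 to match normals: -5x₁ - 4x₂ + x₃ = -17.
Both planes have normal n = (-5, -4, 1), |n| = √42. Any point on the first plane is at distance |(-17) − (-14)|/|n| = 3/√42 = √42/14 from the second.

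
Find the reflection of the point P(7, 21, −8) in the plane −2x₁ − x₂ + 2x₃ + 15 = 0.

(-9, 13, 8)

With n = (−2, −1, 2), the signed offset is (n·P − (-15))/|n|² = -36/9 = -4.
P' = P − 2t·n = (7, 21, −8) − (-8)·(−2, −1, 2) = (−9, 13, 8).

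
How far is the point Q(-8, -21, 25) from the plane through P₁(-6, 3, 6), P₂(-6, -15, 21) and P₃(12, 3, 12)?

P₁P₂ = (0, -18, 15) and P₁P₃ = (18, 0, 6), so a normal is n = P₁P₂ × P₁P₃ = (-108, 270, 324).
n = (-108, 270, 324); n·P − 3402 = -108; |n| = 54√65; distance = 108/(54√65) = 2/√65.

2/√65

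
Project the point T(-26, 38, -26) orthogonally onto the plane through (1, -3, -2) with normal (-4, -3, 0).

n = (-4, -3, 0), |n|² = 25, and n·T − 5 = -15.
t = -15/25 = -3/5, so the foot is T − t·n = (-26, 38, -26) − (-3/5)·(-4, -3, 0) = (-142/5, 181/5, -26).

(-142/5, 181/5, -26)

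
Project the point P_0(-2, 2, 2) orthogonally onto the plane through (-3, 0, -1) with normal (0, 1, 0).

The perpendicular from P_0 has direction n = (0, 1, 0): r = (-2, 2, 2) + t(0, 1, 0).
Substitute into the plane: n·(P_0 + tn) = 0 gives 2 + 1t = 0, so t = -2.
Foot = (-2, 2, 2) + (-2)·(0, 1, 0) = (-2, 0, 2).

(-2, 0, 2)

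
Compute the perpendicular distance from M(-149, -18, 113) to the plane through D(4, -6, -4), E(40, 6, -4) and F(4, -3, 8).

9

DE = (36, 12, 0) and DF = (0, 3, 12), so a normal is n = DE × DF = (144, -432, 108).
n = (144, -432, 108); n·P − 2736 = -4212; |n| = 468; distance = 4212/468 = 9.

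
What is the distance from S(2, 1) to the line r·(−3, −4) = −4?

The normal to the line is n = (−3, −4) with |n| = 5.
|n·S − (-4)| = |-10 − (-4)| = 6, so the distance is 6/5.

6/5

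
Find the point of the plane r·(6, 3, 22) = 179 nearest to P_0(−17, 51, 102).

(-41, 39, 14)

n = (6, 3, 22), |n|² = 529, and n·P_0 − 179 = 2116.
t = 2116/529 = 4, so the foot is P_0 − t·n = (−17, 51, 102) − 4·(6, 3, 22) = (−41, 39, 14).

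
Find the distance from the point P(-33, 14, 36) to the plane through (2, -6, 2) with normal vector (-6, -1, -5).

The plane has equation n·(r − (2, -6, 2)) = 0, i.e. n·r = -16.
d = |(-6)·(-33) + (-1)·14 + (-5)·36 − (-16)| / √(36 + 1 + 25) = |20| / √62 = 10√62/31.

10√62/31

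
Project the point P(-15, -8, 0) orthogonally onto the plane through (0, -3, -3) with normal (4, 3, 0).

The perpendicular from P has direction n = (4, 3, 0): r = (-15, -8, 0) + λ(4, 3, 0).
Substitute into the plane: n·(P + λn) = -9 gives -84 + 25λ = -9, so λ = 3.
Foot = (-15, -8, 0) + 3·(4, 3, 0) = (-3, 1, 0).

(-3, 1, 0)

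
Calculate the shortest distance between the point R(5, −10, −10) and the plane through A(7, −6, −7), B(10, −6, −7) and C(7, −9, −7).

3

AB = (3, 0, 0) and AC = (0, −3, 0), so a normal is n = AB × AC = (0, 0, −9).
n = (0, 0, −9); n·P − 63 = 27; |n| = 9; distance = 27/9 = 3.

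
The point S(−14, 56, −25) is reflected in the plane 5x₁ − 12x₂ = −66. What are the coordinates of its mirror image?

(26, -40, -25)

With n = (5, −12, 0), the signed offset is (n·S − (-66))/|n|² = -676/169 = -4.
S' = S − 2t·n = (−14, 56, −25) − (-8)·(5, −12, 0) = (26, −40, −25).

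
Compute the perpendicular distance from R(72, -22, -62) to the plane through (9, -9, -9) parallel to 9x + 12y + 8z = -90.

13/17

Parallel planes share the normal n = (9, 12, 8); since (9, -9, -9) lies on the plane, its equation is 9x + 12y + 8z = -99.
Then n·(72, -22, -62) - (-99) = -13.
|n| = √(81 + 144 + 64) = 17, so the distance is |-13|/17 = 13/17.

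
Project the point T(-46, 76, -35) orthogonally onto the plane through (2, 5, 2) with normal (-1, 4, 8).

n = (-1, 4, 8), |n|² = 81, and n·T − 34 = 36.
t = 36/81 = 4/9, so the foot is T − t·n = (-46, 76, -35) − (4/9)·(-1, 4, 8) = (-410/9, 668/9, -347/9).

(-410/9, 668/9, -347/9)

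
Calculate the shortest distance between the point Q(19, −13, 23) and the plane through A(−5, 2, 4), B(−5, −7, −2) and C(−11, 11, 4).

AB = (0, −9, −6) and AC = (−6, 9, 0), so a normal is n = AB × AC = (54, 36, −54).
Then n·(19, −13, 23) − (−414) = −270.
|n| = √(2916 + 1296 + 2916) = 18√22, so the distance is |-270|/(18√22) = 15/√22.

15√22/22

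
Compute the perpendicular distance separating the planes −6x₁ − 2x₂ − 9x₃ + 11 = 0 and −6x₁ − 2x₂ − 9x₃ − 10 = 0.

21/11

With common normal n = (−6, −2, −9) (|n| = 11), the distance is |(-11) − 10|/|n| = 21/11.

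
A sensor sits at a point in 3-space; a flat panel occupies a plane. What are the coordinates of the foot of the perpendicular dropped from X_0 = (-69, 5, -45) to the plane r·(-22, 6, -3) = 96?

n = (-22, 6, -3), |n|² = 529, and n·X_0 − 96 = 1587.
t = 1587/529 = 3, so the foot is X_0 − t·n = (-69, 5, -45) − 3·(-22, 6, -3) = (-3, -13, -36).

(-3, -13, -36)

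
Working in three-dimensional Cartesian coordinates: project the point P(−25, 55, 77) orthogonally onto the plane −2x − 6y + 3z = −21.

The perpendicular from P has direction n = (−2, −6, 3): r = (−25, 55, 77) + μ(−2, −6, 3).
Substitute into the plane: n·(P + μn) = -21 gives -49 + 49μ = -21, so μ = 4/7.
Foot = (−25, 55, 77) + (4/7)·(−2, −6, 3) = (−183/7, 361/7, 551/7).

(-183/7, 361/7, 551/7)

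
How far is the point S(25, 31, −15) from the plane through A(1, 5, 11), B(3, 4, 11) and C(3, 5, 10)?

8

AB = (2, −1, 0) and AC = (2, 0, −1), so a normal is n = AB × AC = (1, 2, 2).
n = (1, 2, 2); n·P − 33 = 24; |n| = 3; distance = 24/3 = 8.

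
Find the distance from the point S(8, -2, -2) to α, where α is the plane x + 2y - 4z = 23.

11√21/21

d = |1·8 + 2·(-2) + (-4)·(-2) − 23| / √(1 + 4 + 16) = |-11| / √21 = 11√21/21.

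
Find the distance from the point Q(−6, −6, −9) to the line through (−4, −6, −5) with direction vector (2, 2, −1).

2√5

Direction vector d = (2, 2, −1).
AP = (−2, 0, −4), and AP × d = (8, −10, −4).
|AP × d|² = 180 and |d|² = 9, so the distance is √(180/9) = √20 = 2√5.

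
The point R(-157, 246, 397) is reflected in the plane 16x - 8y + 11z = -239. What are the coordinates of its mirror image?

(-1163/7, 1754/7, 2735/7)

With n = (16, -8, 11), the signed offset is (n·R − (-239))/|n|² = 126/441 = 2/7.
R' = R − 2t·n = (-157, 246, 397) − (4/7)·(16, -8, 11) = (-1163/7, 1754/7, 2735/7).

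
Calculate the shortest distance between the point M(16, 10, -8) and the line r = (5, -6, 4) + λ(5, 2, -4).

2√29

Direction vector d = (5, 2, -4).
AP = (11, 16, -12); AP·d = 135, |AP|² = 521, |d|² = 45.
distance² = |AP|² − (AP·d)²/|d|² = 521 − 18225/45 = 116, so the distance is 2√29.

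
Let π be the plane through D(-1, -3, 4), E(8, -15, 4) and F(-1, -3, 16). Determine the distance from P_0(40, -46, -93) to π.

DE = (9, -12, 0) and DF = (0, 0, 12), so a normal is n = DE × DF = (-144, -108, 0).
n = (-144, -108, 0); n·P − 468 = -1260; |n| = 180; distance = 1260/180 = 7.

7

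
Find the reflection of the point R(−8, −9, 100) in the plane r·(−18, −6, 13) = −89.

n = (−18, −6, 13), |n|² = 529, n·R − (-89) = 1587, so t = 1587/529 = 3.
Foot F = R − 3·n = (46, 9, 61); the reflection is 2F − R = (100, 27, 22).

(100, 27, 22)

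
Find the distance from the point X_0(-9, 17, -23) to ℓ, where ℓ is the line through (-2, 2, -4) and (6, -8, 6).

A direction vector is d = (8, -10, 10).
AP = (-7, 15, -19), and AP × d = (-40, -82, -50).
|AP × d|² = 10824 and |d|² = 264, so the distance is √(10824/264) = √41.

√41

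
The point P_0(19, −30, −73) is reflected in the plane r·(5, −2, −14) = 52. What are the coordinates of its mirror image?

n = (5, −2, −14), |n|² = 225, n·P_0 − 52 = 1125, so t = 1125/225 = 5.
Foot F = P_0 − 5·n = (−6, −20, −3); the reflection is 2F − P_0 = (−31, −10, 67).

(-31, -10, 67)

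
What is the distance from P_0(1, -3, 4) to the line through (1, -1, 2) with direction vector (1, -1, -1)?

2√2

Direction vector d = (1, -1, -1).
AP = (0, -2, 2), and AP × d = (4, 2, 2).
|AP × d|² = 24 and |d|² = 3, so the distance is √(24/3) = √8 = 2√2.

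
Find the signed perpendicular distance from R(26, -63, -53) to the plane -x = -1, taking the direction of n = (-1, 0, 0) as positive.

-25

n·R − (-1) = -25.
|n| = 1, so the signed distance is -25/1 = -25.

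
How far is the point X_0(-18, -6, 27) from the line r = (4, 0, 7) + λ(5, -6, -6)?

Direction vector d = (5, -6, -6).
AP = (-22, -6, 20); AP·d = -194, |AP|² = 920, |d|² = 97.
distance² = |AP|² − (AP·d)²/|d|² = 920 − 37636/97 = 532, so the distance is 2√133.

2√133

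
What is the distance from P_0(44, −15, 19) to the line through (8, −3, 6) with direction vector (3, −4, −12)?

Direction vector d = (3, −4, −12).
AP = (36, −12, 13); AP·d = 0, |AP|² = 1609, |d|² = 169.
distance² = |AP|² − (AP·d)²/|d|² = 1609 − 0/169 = 1609, so the distance is √1609.

√1609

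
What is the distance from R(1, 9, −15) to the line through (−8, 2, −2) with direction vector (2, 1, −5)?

√29

Direction vector d = (2, 1, −5).
AP = (9, 7, −13); AP·d = 90, |AP|² = 299, |d|² = 30.
distance² = |AP|² − (AP·d)²/|d|² = 299 − 8100/30 = 29, so the distance is √29.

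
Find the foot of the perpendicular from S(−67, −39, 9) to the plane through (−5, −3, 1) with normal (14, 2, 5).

(-11, -31, 29)

The perpendicular from S has direction n = (14, 2, 5): r = (−67, −39, 9) + t(14, 2, 5).
Substitute into the plane: n·(S + tn) = -71 gives -971 + 225t = -71, so t = 4.
Foot = (−67, −39, 9) + 4·(14, 2, 5) = (−11, −31, 29).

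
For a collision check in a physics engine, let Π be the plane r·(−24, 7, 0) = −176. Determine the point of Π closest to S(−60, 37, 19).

n = (−24, 7, 0), |n|² = 625, and n·S − (-176) = 1875.
t = 1875/625 = 3, so the foot is S − t·n = (−60, 37, 19) − 3·(−24, 7, 0) = (12, 16, 19).

(12, 16, 19)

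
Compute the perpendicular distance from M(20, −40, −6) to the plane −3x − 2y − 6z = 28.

4

Normal vector n = (−3, −2, −6), and n·(20, −40, −6) − 28 = 28.
|n| = √(9 + 4 + 36) = 7, so the distance is |28|/7 = 4.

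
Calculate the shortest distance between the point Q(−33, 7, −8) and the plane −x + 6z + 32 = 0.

17√37/37

Normal vector n = (−1, 0, 6), and n·(−33, 7, −8) − (−32) = 17.
|n| = √(1 + 0 + 36) = √37, so the distance is |17|/√37 = 17/√37.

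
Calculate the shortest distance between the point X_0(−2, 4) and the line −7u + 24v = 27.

83/25

d = |(-7)·(-2) + 24·4 − 27| / √(49 + 576) = |83|/25 = 83/25.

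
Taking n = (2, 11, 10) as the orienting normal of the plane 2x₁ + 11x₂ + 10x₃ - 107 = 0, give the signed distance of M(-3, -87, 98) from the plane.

n·M − 107 = -90.
|n| = 15, so the signed distance is -90/15 = -6.

-6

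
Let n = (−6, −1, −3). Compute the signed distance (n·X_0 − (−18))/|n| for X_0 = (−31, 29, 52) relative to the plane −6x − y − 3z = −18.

n·X_0 − (-18) = 19.
|n| = √46, so the signed distance is 19/√46.

19/√46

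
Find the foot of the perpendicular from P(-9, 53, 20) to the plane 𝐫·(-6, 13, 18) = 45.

The perpendicular from P has direction n = (-6, 13, 18): r = (-9, 53, 20) + μ(-6, 13, 18).
Substitute into the plane: n·(P + μn) = 45 gives 1103 + 529μ = 45, so μ = -2.
Foot = (-9, 53, 20) + (-2)·(-6, 13, 18) = (3, 27, -16).

(3, 27, -16)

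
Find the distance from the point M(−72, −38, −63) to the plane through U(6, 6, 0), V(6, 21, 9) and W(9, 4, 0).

UV = (0, 15, 9) and UW = (3, −2, 0), so a normal is n = UV × UW = (18, 27, −45).
Then n·(−72, −38, −63) − 270 = 243.
|n| = √(324 + 729 + 2025) = 9√38, so the distance is |243|/(9√38) = 27√38/38.

27√38/38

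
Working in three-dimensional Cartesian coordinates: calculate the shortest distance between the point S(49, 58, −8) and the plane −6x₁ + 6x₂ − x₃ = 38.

Normal vector n = (−6, 6, −1), and n·(49, 58, −8) − 38 = 24.
|n| = √(36 + 36 + 1) = √73, so the distance is |24|/√73 = 24√73/73.

24√73/73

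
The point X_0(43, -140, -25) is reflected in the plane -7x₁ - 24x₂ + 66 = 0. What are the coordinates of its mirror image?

With n = (-7, -24, 0), the signed offset is (n·X_0 − (-66))/|n|² = 3125/625 = 5.
X_0' = X_0 − 2t·n = (43, -140, -25) − 10·(-7, -24, 0) = (113, 100, -25).

(113, 100, -25)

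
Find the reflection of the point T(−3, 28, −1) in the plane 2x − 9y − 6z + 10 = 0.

(5, -8, -25)

n = (2, −9, −6), |n|² = 121, n·T − (-10) = -242, so t = -242/121 = -2.
Foot F = T − (-2)·n = (1, 10, −13); the reflection is 2F − T = (5, −8, −25).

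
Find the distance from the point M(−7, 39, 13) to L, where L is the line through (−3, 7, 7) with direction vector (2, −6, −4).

6√5

Direction vector d = (2, −6, −4).
AP = (−4, 32, 6); AP·d = -224, |AP|² = 1076, |d|² = 56.
distance² = |AP|² − (AP·d)²/|d|² = 1076 − 50176/56 = 180, so the distance is 6√5.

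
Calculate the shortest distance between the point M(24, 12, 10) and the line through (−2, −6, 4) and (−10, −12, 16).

A direction vector is d = (−8, −6, 12).
AP = (26, 18, 6); AP·d = -244, |AP|² = 1036, |d|² = 244.
distance² = |AP|² − (AP·d)²/|d|² = 1036 − 59536/244 = 792, so the distance is 6√22.

6√22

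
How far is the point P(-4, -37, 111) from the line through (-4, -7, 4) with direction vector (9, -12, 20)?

Direction vector d = (9, -12, 20).
AP = (0, -30, 107); AP·d = 2500, |AP|² = 12349, |d|² = 625.
distance² = |AP|² − (AP·d)²/|d|² = 12349 − 6250000/625 = 2349, so the distance is 9√29.

9√29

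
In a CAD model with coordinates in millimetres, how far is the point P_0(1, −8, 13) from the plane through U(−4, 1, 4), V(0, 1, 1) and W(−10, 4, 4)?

3√61/61

UV = (4, 0, −3) and UW = (−6, 3, 0), so a normal is n = UV × UW = (9, 18, 12).
Then n·(1, −8, 13) − 30 = −9.
|n| = √(81 + 324 + 144) = 3√61, so the distance is |-9|/(3√61) = 3√61/61.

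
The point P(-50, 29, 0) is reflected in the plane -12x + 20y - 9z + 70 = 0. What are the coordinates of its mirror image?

(-2, -51, 36)

With n = (-12, 20, -9), the signed offset is (n·P − (-70))/|n|² = 1250/625 = 2.
P' = P − 2t·n = (-50, 29, 0) − 4·(-12, 20, -9) = (-2, -51, 36).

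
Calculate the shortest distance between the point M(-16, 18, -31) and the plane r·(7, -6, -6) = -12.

2

n = (7, -6, -6); n·P − (-12) = -22; |n| = 11; distance = 22/11 = 2.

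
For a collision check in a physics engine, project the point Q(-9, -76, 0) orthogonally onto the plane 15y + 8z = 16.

The perpendicular from Q has direction n = (0, 15, 8): r = (-9, -76, 0) + t(0, 15, 8).
Substitute into the plane: n·(Q + tn) = 16 gives -1140 + 289t = 16, so t = 4.
Foot = (-9, -76, 0) + 4·(0, 15, 8) = (-9, -16, 32).

(-9, -16, 32)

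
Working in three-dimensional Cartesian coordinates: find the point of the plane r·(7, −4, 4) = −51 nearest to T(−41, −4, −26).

(-13, -20, -10)

n = (7, −4, 4), |n|² = 81, and n·T − (-51) = -324.
t = -324/81 = -4, so the foot is T − t·n = (−41, −4, −26) − (-4)·(7, −4, 4) = (−13, −20, −10).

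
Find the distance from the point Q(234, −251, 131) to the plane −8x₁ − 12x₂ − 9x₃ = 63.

6

n = (−8, −12, −9); n·P − 63 = -102; |n| = 17; distance = 102/17 = 6.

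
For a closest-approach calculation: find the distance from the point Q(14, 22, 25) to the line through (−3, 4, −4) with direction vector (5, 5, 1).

√638

Direction vector d = (5, 5, 1).
AP = (17, 18, 29); AP·d = 204, |AP|² = 1454, |d|² = 51.
distance² = |AP|² − (AP·d)²/|d|² = 1454 − 41616/51 = 638, so the distance is √638.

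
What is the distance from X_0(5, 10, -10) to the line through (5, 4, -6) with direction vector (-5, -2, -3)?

Direction vector d = (-5, -2, -3).
AP = (0, 6, -4); AP·d = 0, |AP|² = 52, |d|² = 38.
distance² = |AP|² − (AP·d)²/|d|² = 52 − 0/38 = 52, so the distance is 2√13.

2√13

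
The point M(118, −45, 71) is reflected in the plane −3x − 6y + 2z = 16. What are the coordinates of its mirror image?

n = (−3, −6, 2), |n|² = 49, n·M − 16 = 42, so t = 42/49 = 6/7.
Foot F = M − (6/7)·n = (844/7, −279/7, 485/7); the reflection is 2F − M = (862/7, −243/7, 473/7).

(862/7, -243/7, 473/7)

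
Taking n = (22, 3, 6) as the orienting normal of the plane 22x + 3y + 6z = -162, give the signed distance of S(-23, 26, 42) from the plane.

n·S − (-162) = -14.
|n| = 23, so the signed distance is -14/23.

-14/23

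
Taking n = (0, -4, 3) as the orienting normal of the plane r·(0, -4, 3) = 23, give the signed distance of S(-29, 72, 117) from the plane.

n·S − 23 = 40.
|n| = 5, so the signed distance is 40/5 = 8.

8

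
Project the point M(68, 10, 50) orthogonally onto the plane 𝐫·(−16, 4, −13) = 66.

(4, 26, -2)

The perpendicular from M has direction n = (−16, 4, −13): r = (68, 10, 50) + t(−16, 4, −13).
Substitute into the plane: n·(M + tn) = 66 gives -1698 + 441t = 66, so t = 4.
Foot = (68, 10, 50) + 4·(−16, 4, −13) = (4, 26, −2).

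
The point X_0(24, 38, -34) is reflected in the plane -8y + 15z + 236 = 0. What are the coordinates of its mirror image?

(24, 6, 26)

With n = (0, -8, 15), the signed offset is (n·X_0 − (-236))/|n|² = -578/289 = -2.
X_0' = X_0 − 2t·n = (24, 38, -34) − (-4)·(0, -8, 15) = (24, 6, 26).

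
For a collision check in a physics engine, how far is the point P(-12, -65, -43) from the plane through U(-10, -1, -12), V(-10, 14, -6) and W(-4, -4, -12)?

5√30/6

UV = (0, 15, 6) and UW = (6, -3, 0), so a normal is n = UV × UW = (18, 36, -90).
n = (18, 36, -90); n·P − 864 = 450; |n| = 18√30; distance = 450/(18√30) = 5√30/6.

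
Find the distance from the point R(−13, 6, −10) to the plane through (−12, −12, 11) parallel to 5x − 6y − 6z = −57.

13√97/97

Parallel planes share the normal n = (5, −6, −6); since (−12, −12, 11) lies on the plane, its equation is 5x − 6y − 6z = -54.
Then n·(−13, 6, −10) − (−54) = 13.
|n| = √(25 + 36 + 36) = √97, so the distance is |13|/√97 = 13/√97.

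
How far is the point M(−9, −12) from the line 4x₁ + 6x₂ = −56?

2√13

The normal to the line is n = (4, 6) with |n| = 2√13.
|n·M − (-56)| = |-108 − (-56)| = 52, so the distance is 52/(2√13) = 2√13.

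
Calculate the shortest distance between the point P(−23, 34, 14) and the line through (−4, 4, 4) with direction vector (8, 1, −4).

√1037

Direction vector d = (8, 1, −4).
AP = (−19, 30, 10); AP·d = -162, |AP|² = 1361, |d|² = 81.
distance² = |AP|² − (AP·d)²/|d|² = 1361 − 26244/81 = 1037, so the distance is √1037.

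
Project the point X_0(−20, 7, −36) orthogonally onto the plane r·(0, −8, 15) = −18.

n = (0, −8, 15), |n|² = 289, and n·X_0 − (-18) = -578.
t = -578/289 = -2, so the foot is X_0 − t·n = (−20, 7, −36) − (-2)·(0, −8, 15) = (−20, −9, −6).

(-20, -9, -6)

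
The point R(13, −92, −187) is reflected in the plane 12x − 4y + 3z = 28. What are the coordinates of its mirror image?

With n = (12, −4, 3), the signed offset is (n·R − 28)/|n|² = -65/169 = -5/13.
R' = R − 2t·n = (13, −92, −187) − (-10/13)·(12, −4, 3) = (289/13, −1236/13, −2401/13).

(289/13, -1236/13, -2401/13)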